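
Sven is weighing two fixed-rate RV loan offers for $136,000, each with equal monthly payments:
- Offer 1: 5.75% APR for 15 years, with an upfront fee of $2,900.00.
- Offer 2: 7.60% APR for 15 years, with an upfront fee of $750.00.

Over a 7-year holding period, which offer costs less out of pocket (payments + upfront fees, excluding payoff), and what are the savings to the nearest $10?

Offer 1 by $9,540

Offer 1: monthly rate = 5.75%/12 = 0.0047917; payment = 136,000 × 0.0047917 / (1 − (1+0.0047917)^−180) = $1,129.36.
Offer 2: at 7.60% the monthly rate is 0.0063333, so the payment is 136,000 × 0.0063333 / (1 − 1.0063333^−180) = $1,268.48.
Over 84 months: Offer 1 costs 84 × $1,129.36 + $2,900.00 = $97,766.24; Offer 2 costs 84 × $1,268.48 + $750.00 = $107,302.32.
Offer 1 is cheaper by $107,302.32 − $97,766.24 = $9,536.08.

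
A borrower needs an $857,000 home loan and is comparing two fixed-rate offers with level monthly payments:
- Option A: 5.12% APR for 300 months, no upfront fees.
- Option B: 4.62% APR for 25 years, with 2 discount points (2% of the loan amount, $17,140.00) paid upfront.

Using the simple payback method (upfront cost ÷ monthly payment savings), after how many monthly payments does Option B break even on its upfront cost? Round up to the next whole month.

Option A: at 5.12% the monthly rate is 0.0042667, so the payment is 857,000 × 0.0042667 / (1 − 1.0042667^−300) = $5,070.04.
Option B: at 4.62% the monthly rate is 0.0038500, so the payment is 857,000 × 0.0038500 / (1 − 1.0038500^−300) = $4,822.04.
Monthly savings = $5,070.04 − $4,822.04 = $248.00.
Break-even = $17,140.00 / $248.00 = 69.11 → 70 months.

70 months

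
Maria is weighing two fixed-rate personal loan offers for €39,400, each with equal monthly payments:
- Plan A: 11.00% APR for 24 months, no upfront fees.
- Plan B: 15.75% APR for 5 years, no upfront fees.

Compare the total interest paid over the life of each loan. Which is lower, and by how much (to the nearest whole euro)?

Plan A by €13,102

Plan A: monthly rate = 11%/12 = 0.0091667; payment = 39,400 × 0.0091667 / (1 − (1+0.0091667)^−24) = €1,836.35.
Total interest on Plan A = 24 × €1,836.35 − €39,400 = €4,672.40.
Plan B: monthly rate = 15.75%/12 = 0.0131250; payment = 39,400 × 0.0131250 / (1 − (1+0.0131250)^−60) = €952.91.
Total interest on Plan B = 60 × €952.91 − €39,400 = €17,774.60.
Plan A is lower by €13,102.20.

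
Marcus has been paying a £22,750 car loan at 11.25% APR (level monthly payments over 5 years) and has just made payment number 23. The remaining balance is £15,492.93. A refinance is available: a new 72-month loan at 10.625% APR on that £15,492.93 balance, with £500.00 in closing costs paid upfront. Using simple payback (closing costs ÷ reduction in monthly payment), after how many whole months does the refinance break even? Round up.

Current payment = 22,750 × 11.25%/12 / (1 − (1+0.0093750)^−60) = £497.48.
Refinanced payment = 15,492.93 × 0.0088542 / (1 − (1+0.0088542)^−72) = £291.93.
Monthly savings = £497.48 − £291.93 = £205.55.
Break-even = £500.00 / £205.55 = 2.43 → 3 months.

3 months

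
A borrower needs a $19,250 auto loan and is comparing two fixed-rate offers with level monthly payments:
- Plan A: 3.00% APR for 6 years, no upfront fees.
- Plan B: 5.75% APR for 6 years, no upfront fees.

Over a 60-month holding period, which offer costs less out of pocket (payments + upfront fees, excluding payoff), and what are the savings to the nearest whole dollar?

Plan A: monthly rate = 3%/12 = 0.0025000; payment = 19,250 × 0.0025000 / (1 − (1+0.0025000)^−72) = $292.48.
Plan B: at 5.75% the monthly rate is 0.0047917, so the payment is 19,250 × 0.0047917 / (1 − 1.0047917^−72) = $316.76.
Over 60 months: Plan A costs 60 × $292.48 = $17,548.80; Plan B costs 60 × $316.76 = $19,005.60.
Plan A is cheaper by $19,005.60 − $17,548.80 = $1,456.80.

Plan A by $1,457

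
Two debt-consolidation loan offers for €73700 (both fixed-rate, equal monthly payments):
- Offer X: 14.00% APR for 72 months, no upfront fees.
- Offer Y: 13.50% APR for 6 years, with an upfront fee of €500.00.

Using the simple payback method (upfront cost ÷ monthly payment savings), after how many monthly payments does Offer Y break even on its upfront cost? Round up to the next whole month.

Offer X: monthly rate = 14%/12 = 0.0116667; payment = 73,700 × 0.0116667 / (1 − (1+0.0116667)^−72) = €1,518.64.
Offer Y: at 13.50% the monthly rate is 0.0112500, so the payment is 73,700 × 0.0112500 / (1 − 1.0112500^−72) = €1,498.98.
Monthly savings = €1,518.64 − €1,498.98 = €19.66.
Break-even = €500.00 / €19.66 = 25.43 → 26 months.

26 months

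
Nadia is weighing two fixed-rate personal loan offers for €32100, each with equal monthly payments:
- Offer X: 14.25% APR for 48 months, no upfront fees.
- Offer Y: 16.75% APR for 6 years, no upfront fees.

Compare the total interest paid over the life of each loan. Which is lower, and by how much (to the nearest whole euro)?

Offer X by €8,795

Offer X: monthly rate = 14.25%/12 = 0.0118750; payment = 32,100 × 0.0118750 / (1 − (1+0.0118750)^−48) = €881.21.
Total interest on Offer X = 48 × €881.21 − €32,100 = €10,198.08.
Offer Y: monthly rate = 16.75%/12 = 0.0139583; payment = 32,100 × 0.0139583 / (1 − (1+0.0139583)^−72) = €709.63.
Total interest on Offer Y = 72 × €709.63 − €32,100 = €18,993.36.
Offer X is lower by €8,795.28.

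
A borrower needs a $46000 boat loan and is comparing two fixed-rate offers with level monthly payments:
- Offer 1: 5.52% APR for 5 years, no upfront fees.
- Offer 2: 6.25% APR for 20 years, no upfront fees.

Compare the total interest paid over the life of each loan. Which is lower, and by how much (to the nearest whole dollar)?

Offer 1: monthly rate = 5.52%/12 = 0.0046000; payment = 46,000 × 0.0046000 / (1 − (1+0.0046000)^−60) = $879.08.
Total interest on Offer 1 = 60 × $879.08 − $46,000 = $6,744.80.
Offer 2: at 6.25% the monthly rate is 0.0052083, so the payment is 46,000 × 0.0052083 / (1 − 1.0052083^−240) = $336.23.
Total interest on Offer 2 = 240 × $336.23 − $46,000 = $34,695.20.
Offer 1 is lower by $27,950.40.

Offer 1 by $27,950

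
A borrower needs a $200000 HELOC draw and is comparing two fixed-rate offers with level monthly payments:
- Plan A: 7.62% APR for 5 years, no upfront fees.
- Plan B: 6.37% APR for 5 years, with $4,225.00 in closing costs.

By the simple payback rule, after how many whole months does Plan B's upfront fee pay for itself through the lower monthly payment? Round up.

Plan A: monthly rate = 7.62%/12 = 0.0063500; payment = 200,000 × 0.0063500 / (1 − (1+0.0063500)^−60) = $4,019.00.
Plan B: at 6.37% the monthly rate is 0.0053083, so the payment is 200,000 × 0.0053083 / (1 − 1.0053083^−60) = $3,901.06.
Monthly savings = $4,019.00 − $3,901.06 = $117.94.
Break-even = $4,225.00 / $117.94 = 35.82 → 36 months.

36 months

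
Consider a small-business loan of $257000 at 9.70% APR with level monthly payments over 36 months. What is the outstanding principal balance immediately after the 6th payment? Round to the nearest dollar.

$219,168

With monthly rate i = 9.7%/12 = 0.0080833, the balance after k of n payments is P · [(1+i)^n − (1+i)^k] / [(1+i)^n − 1].
(1+0.0080833)^36 = 1.33620055 and (1+0.0080833)^6 = 1.04949073, so the balance is 257,000 × (1.33620055 − 1.04949073) / (1.33620055 − 1) = $219,168.06.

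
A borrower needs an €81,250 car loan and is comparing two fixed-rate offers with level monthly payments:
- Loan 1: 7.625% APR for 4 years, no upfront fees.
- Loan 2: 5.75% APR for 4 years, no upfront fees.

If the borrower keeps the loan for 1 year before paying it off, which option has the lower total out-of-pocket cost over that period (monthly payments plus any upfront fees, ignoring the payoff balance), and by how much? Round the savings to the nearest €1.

Loan 2 by €845

Loan 1: monthly rate = 7.625%/12 = 0.0063542; payment = 81,250 × 0.0063542 / (1 − (1+0.0063542)^−48) = €1,969.28.
Loan 2: at 5.75% the monthly rate is 0.0047917, so the payment is 81,250 × 0.0047917 / (1 − 1.0047917^−48) = €1,898.86.
Over 12 months: Loan 1 costs 12 × €1,969.28 = €23,631.36; Loan 2 costs 12 × €1,898.86 = €22,786.32.
Loan 2 is cheaper by €23,631.36 − €22,786.32 = €845.04.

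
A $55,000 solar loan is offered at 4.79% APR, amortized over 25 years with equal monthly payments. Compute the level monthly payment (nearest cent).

$314.83

Monthly rate = 4.79%/12 = 0.0039917; payment = 55,000 × 0.0039917 / (1 − (1+0.0039917)^−300) = $314.83.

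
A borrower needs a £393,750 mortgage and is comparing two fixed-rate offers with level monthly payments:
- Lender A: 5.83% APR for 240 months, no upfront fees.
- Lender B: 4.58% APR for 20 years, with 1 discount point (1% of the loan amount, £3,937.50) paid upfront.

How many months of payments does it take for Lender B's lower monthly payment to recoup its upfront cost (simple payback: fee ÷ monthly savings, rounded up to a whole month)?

15 months

Lender A: monthly rate = 5.83%/12 = 0.0048583; payment = 393,750 × 0.0048583 / (1 − (1+0.0048583)^−240) = £2,782.47.
Lender B: monthly rate = 4.58%/12 = 0.0038167; payment = 393,750 × 0.0038167 / (1 − (1+0.0038167)^−240) = £2,508.09.
Monthly savings = £2,782.47 − £2,508.09 = £274.38.
Break-even = £3,937.50 / £274.38 = 14.35 → 15 months.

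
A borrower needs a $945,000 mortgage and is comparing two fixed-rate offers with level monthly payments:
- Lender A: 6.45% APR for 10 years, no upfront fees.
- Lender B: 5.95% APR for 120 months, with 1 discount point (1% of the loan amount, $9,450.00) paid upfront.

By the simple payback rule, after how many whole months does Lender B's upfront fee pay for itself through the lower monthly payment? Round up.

Lender A: monthly rate = 6.45%/12 = 0.0053750; payment = 945,000 × 0.0053750 / (1 − (1+0.0053750)^−120) = $10,706.26.
Lender B: monthly rate = 5.95%/12 = 0.0049583; payment = 945,000 × 0.0049583 / (1 − (1+0.0049583)^−120) = $10,467.73.
Monthly savings = $10,706.26 − $10,467.73 = $238.53.
Break-even = $9,450.00 / $238.53 = 39.62 → 40 months.

40 months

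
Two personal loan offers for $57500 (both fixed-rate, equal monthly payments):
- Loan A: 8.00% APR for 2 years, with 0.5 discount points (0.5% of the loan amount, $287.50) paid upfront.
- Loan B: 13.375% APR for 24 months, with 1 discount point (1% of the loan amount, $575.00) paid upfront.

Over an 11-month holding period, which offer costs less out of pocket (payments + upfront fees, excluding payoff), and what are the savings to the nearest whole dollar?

Loan A by $1,863

Loan A: at 8.00% the monthly rate is 0.0066667, so the payment is 57,500 × 0.0066667 / (1 − 1.0066667^−24) = $2,600.57.
Loan B: monthly rate = 13.375%/12 = 0.0111458; payment = 57,500 × 0.0111458 / (1 − (1+0.0111458)^−24) = $2,743.79.
Over 11 months: Loan A costs 11 × $2,600.57 + $287.50 = $28,893.77; Loan B costs 11 × $2,743.79 + $575.00 = $30,756.69.
Loan A is cheaper by $30,756.69 − $28,893.77 = $1,862.92.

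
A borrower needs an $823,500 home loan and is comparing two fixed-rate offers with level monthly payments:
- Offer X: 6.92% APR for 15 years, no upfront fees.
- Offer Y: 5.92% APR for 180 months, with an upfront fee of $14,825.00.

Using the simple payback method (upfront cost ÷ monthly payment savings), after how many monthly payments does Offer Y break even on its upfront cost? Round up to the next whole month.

Offer X: at 6.92% the monthly rate is 0.0057667, so the payment is 823,500 × 0.0057667 / (1 − 1.0057667^−180) = $7,365.07.
Offer Y: at 5.92% the monthly rate is 0.0049333, so the payment is 823,500 × 0.0049333 / (1 − 1.0049333^−180) = $6,913.62.
Monthly savings = $7,365.07 − $6,913.62 = $451.45.
Break-even = $14,825.00 / $451.45 = 32.84 → 33 months.

33 months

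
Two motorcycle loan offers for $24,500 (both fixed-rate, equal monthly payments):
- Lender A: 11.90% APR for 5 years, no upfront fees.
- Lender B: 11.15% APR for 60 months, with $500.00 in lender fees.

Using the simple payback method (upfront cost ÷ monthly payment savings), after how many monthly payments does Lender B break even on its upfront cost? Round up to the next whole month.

55 months

Lender A: at 11.90% the monthly rate is 0.0099167, so the payment is 24,500 × 0.0099167 / (1 − 1.0099167^−60) = $543.75.
Lender B: monthly rate = 11.15%/12 = 0.0092917; payment = 24,500 × 0.0092917 / (1 − (1+0.0092917)^−60) = $534.52.
Monthly savings = $543.75 − $534.52 = $9.23.
Break-even = $500.00 / $9.23 = 54.17 → 55 months.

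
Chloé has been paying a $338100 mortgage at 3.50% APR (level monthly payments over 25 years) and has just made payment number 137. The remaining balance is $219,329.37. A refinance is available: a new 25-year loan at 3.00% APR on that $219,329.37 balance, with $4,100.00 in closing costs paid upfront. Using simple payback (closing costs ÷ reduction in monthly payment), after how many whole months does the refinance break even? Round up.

Current payment = 338,100 × 3.5%/12 / (1 − (1+0.0029167)^−300) = $1,692.61.
Refinanced payment = 219,329.37 × 0.0025000 / (1 − (1+0.0025000)^−300) = $1,040.08.
Monthly savings = $1,692.61 − $1,040.08 = $652.53.
Break-even = $4,100.00 / $652.53 = 6.28 → 7 months.

7 months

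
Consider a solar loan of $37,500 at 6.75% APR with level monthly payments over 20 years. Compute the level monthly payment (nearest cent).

Monthly rate = 6.75%/12 = 0.0056250; payment = 37,500 × 0.0056250 / (1 − (1+0.0056250)^−240) = $285.14.

$285.14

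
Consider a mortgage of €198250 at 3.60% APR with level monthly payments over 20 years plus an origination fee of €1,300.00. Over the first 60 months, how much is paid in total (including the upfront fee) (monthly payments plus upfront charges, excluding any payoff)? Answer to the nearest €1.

At 3.60% the monthly rate is 0.0030000, so the payment is 198,250 × 0.0030000 / (1 − 1.0030000^−240) = €1,159.98.
Total outlay = 60 × €1,159.98 + €1,300.00 = €70,898.80.

€70,899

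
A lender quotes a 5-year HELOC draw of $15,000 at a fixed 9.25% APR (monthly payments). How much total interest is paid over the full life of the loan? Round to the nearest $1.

$3,792

At 9.25% the monthly rate is 0.0077083, so the payment is 15,000 × 0.0077083 / (1 − 1.0077083^−60) = $313.20.
Total paid = 60 × $313.20 = $18,792.00; interest = $18,792.00 − $15,000 = $3,792.00.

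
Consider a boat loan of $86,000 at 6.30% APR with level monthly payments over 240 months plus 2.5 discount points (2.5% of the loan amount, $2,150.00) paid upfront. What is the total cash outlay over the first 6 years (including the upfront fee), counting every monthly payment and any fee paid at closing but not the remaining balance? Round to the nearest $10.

At 6.30% the monthly rate is 0.0052500, so the payment is 86,000 × 0.0052500 / (1 − 1.0052500^−240) = $631.11.
Total outlay = 72 × $631.11 + $2,150.00 = $47,589.92.

$47,590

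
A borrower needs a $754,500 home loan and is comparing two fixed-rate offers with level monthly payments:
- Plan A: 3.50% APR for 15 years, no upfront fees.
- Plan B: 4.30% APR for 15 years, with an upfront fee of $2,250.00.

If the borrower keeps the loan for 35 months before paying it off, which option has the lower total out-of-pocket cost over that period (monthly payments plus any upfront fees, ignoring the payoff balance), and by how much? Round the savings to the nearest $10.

Plan A by $12,790

Plan A: monthly rate = 3.5%/12 = 0.0029167; payment = 754,500 × 0.0029167 / (1 − (1+0.0029167)^−180) = $5,393.79.
Plan B: at 4.30% the monthly rate is 0.0035833, so the payment is 754,500 × 0.0035833 / (1 − 1.0035833^−180) = $5,695.05.
Over 35 months: Plan A costs 35 × $5,393.79 = $188,782.65; Plan B costs 35 × $5,695.05 + $2,250.00 = $201,576.75.
Plan A is cheaper by $201,576.75 − $188,782.65 = $12,794.10.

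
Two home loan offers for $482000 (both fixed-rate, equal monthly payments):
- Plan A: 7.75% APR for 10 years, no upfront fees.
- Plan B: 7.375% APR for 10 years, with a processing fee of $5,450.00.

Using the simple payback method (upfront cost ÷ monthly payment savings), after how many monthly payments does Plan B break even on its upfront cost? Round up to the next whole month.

Plan A: at 7.75% the monthly rate is 0.0064583, so the payment is 482,000 × 0.0064583 / (1 − 1.0064583^−120) = $5,784.51.
Plan B: monthly rate = 7.375%/12 = 0.0061458; payment = 482,000 × 0.0061458 / (1 − (1+0.0061458)^−120) = $5,690.03.
Monthly savings = $5,784.51 − $5,690.03 = $94.48.
Break-even = $5,450.00 / $94.48 = 57.68 → 58 months.

58 months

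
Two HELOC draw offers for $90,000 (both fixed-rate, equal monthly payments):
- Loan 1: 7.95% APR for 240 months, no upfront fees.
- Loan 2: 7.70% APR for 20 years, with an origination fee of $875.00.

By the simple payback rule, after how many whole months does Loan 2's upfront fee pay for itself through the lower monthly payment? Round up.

Loan 1: at 7.95% the monthly rate is 0.0066250, so the payment is 90,000 × 0.0066250 / (1 − 1.0066250^−240) = $750.00.
Loan 2: at 7.70% the monthly rate is 0.0064167, so the payment is 90,000 × 0.0064167 / (1 − 1.0064167^−240) = $736.08.
Monthly savings = $750.00 − $736.08 = $13.92.
Break-even = $875.00 / $13.92 = 62.86 → 63 months.

63 months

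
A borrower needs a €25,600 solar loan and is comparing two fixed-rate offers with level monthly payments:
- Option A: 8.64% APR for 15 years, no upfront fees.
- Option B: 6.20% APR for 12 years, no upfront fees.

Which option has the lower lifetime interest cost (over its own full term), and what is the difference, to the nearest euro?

Option B by €9,399

Option A: at 8.64% the monthly rate is 0.0072000, so the payment is 25,600 × 0.0072000 / (1 − 1.0072000^−180) = €254.20.
Total interest on Option A = 180 × €254.20 − €25,600 = €20,156.00.
Option B: at 6.20% the monthly rate is 0.0051667, so the payment is 25,600 × 0.0051667 / (1 − 1.0051667^−144) = €252.48.
Total interest on Option B = 144 × €252.48 − €25,600 = €10,757.12.
Option B is lower by €9,398.88.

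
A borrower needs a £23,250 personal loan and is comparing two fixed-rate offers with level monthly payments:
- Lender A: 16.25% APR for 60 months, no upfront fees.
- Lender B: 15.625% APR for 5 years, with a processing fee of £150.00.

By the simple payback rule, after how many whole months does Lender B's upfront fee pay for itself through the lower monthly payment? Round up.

20 months

Lender A: monthly rate = 16.25%/12 = 0.0135417; payment = 23,250 × 0.0135417 / (1 − (1+0.0135417)^−60) = £568.49.
Lender B: at 15.625% the monthly rate is 0.0130208, so the payment is 23,250 × 0.0130208 / (1 − 1.0130208^−60) = £560.77.
Monthly savings = £568.49 − £560.77 = £7.72.
Break-even = £150.00 / £7.72 = 19.43 → 20 months.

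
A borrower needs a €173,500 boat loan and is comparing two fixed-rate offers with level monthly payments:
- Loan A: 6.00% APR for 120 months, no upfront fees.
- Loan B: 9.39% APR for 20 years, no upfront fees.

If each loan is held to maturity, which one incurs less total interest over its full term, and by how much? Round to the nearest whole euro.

Loan A by €154,009

Loan A: monthly rate = 6%/12 = 0.0050000; payment = 173,500 × 0.0050000 / (1 − (1+0.0050000)^−120) = €1,926.21.
Total interest on Loan A = 120 × €1,926.21 − €173,500 = €57,645.20.
Loan B: at 9.39% the monthly rate is 0.0078250, so the payment is 173,500 × 0.0078250 / (1 − 1.0078250^−240) = €1,604.81.
Total interest on Loan B = 240 × €1,604.81 − €173,500 = €211,654.40.
Loan A is lower by €154,009.20.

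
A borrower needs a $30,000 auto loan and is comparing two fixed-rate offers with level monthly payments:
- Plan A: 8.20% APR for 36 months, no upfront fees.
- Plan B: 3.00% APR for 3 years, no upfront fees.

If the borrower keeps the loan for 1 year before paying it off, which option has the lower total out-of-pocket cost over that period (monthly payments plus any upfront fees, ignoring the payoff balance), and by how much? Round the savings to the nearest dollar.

Plan A: at 8.20% the monthly rate is 0.0068333, so the payment is 30,000 × 0.0068333 / (1 − 1.0068333^−36) = $942.86.
Plan B: monthly rate = 3%/12 = 0.0025000; payment = 30,000 × 0.0025000 / (1 − (1+0.0025000)^−36) = $872.44.
Over 12 months: Plan A costs 12 × $942.86 = $11,314.32; Plan B costs 12 × $872.44 = $10,469.28.
Plan B is cheaper by $11,314.32 − $10,469.28 = $845.04.

Plan B by $845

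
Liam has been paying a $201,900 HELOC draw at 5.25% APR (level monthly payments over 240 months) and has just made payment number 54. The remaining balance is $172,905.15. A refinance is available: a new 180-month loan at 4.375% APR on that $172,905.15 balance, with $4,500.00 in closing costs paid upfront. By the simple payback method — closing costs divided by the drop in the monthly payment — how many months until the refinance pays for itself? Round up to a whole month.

Current payment = 201,900 × 5.25%/12 / (1 − (1+0.0043750)^−240) = $1,360.49.
Refinanced payment = 172,905.15 × 0.0036458 / (1 − (1+0.0036458)^−180) = $1,311.69.
Monthly savings = $1,360.49 − $1,311.69 = $48.80.
Break-even = $4,500.00 / $48.80 = 92.21 → 93 months.

93 months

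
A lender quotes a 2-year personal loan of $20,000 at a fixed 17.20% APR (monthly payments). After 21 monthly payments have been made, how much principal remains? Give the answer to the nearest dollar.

$2,889

With monthly rate i = 17.2%/12 = 0.0143333, the balance after k of n payments is P · [(1+i)^n − (1+i)^k] / [(1+i)^n − 1].
(1+0.0143333)^24 = 1.40713817 and (1+0.0143333)^21 = 1.34832520, so the balance is 20,000 × (1.40713817 − 1.34832520) / (1.40713817 − 1) = $2,889.09.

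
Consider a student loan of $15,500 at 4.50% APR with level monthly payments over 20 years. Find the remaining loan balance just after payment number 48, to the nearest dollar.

$13,404

With monthly rate i = 4.5%/12 = 0.0037500, the balance after k of n payments is P · [(1+i)^n − (1+i)^k] / [(1+i)^n − 1].
(1+0.0037500)^240 = 2.45546636 and (1+0.0037500)^48 = 1.19681438, so the balance is 15,500 × (2.45546636 − 1.19681438) / (2.45546636 − 1) = $13,404.02.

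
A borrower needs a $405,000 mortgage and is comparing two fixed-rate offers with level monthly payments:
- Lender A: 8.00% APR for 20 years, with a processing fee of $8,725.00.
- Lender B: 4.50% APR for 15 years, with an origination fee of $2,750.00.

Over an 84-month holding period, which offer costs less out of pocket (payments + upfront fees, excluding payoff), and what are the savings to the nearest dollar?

Lender B by $30,281

Lender A: at 8.00% the monthly rate is 0.0066667, so the payment is 405,000 × 0.0066667 / (1 − 1.0066667^−240) = $3,387.58.
Lender B: at 4.50% the monthly rate is 0.0037500, so the payment is 405,000 × 0.0037500 / (1 − 1.0037500^−180) = $3,098.22.
Over 84 months: Lender A costs 84 × $3,387.58 + $8,725.00 = $293,281.72; Lender B costs 84 × $3,098.22 + $2,750.00 = $263,000.48.
Lender B is cheaper by $293,281.72 − $263,000.48 = $30,281.24.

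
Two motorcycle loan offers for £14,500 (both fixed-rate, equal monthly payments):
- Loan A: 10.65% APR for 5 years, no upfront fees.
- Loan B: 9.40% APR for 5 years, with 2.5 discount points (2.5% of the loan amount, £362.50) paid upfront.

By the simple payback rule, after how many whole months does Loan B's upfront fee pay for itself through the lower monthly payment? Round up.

41 months

Loan A: monthly rate = 10.65%/12 = 0.0088750; payment = 14,500 × 0.0088750 / (1 − (1+0.0088750)^−60) = £312.74.
Loan B: at 9.40% the monthly rate is 0.0078333, so the payment is 14,500 × 0.0078333 / (1 − 1.0078333^−60) = £303.82.
Monthly savings = £312.74 − £303.82 = £8.92.
Break-even = £362.50 / £8.92 = 40.64 → 41 months.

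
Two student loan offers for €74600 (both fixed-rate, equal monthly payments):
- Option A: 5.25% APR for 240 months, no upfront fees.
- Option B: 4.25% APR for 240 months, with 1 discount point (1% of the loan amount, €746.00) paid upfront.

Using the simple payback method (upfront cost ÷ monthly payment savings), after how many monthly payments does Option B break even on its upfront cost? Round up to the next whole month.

19 months

Option A: at 5.25% the monthly rate is 0.0043750, so the payment is 74,600 × 0.0043750 / (1 − 1.0043750^−240) = €502.69.
Option B: at 4.25% the monthly rate is 0.0035417, so the payment is 74,600 × 0.0035417 / (1 − 1.0035417^−240) = €461.95.
Monthly savings = €502.69 − €461.95 = €40.74.
Break-even = €746.00 / €40.74 = 18.31 → 19 months.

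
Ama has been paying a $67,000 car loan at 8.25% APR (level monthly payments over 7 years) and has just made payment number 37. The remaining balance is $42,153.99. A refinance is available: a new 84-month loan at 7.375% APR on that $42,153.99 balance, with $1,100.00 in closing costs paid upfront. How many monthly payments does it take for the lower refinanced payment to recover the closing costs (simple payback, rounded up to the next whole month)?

3 months

Current payment = 67,000 × 8.25%/12 / (1 − (1+0.0068750)^−84) = $1,052.64.
Refinanced payment = 42,153.99 × 0.0061458 / (1 − (1+0.0061458)^−84) = $643.97.
Monthly savings = $1,052.64 − $643.97 = $408.67.
Break-even = $1,100.00 / $408.67 = 2.69 → 3 months.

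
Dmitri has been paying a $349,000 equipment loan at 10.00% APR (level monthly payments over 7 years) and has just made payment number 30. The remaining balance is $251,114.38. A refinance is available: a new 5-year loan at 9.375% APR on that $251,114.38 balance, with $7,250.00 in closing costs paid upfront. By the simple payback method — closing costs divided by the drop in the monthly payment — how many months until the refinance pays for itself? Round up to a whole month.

14 months

Current payment = 349,000 × 10%/12 / (1 − (1+0.0083333)^−84) = $5,793.81.
Refinanced payment = 251,114.38 × 0.0078125 / (1 − (1+0.0078125)^−60) = $5,258.54.
Monthly savings = $5,793.81 − $5,258.54 = $535.27.
Break-even = $7,250.00 / $535.27 = 13.54 → 14 months.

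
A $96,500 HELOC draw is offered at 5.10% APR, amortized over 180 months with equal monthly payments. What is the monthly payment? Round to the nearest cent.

$768.15

Monthly rate = 5.1%/12 = 0.0042500; payment = 96,500 × 0.0042500 / (1 − (1+0.0042500)^−180) = $768.15.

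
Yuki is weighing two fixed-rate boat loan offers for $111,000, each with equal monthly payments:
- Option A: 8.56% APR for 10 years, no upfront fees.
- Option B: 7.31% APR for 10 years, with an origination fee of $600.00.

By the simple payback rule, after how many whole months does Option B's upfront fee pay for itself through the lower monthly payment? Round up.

Option A: monthly rate = 8.56%/12 = 0.0071333; payment = 111,000 × 0.0071333 / (1 − (1+0.0071333)^−120) = $1,379.81.
Option B: monthly rate = 7.31%/12 = 0.0060917; payment = 111,000 × 0.0060917 / (1 − (1+0.0060917)^−120) = $1,306.61.
Monthly savings = $1,379.81 − $1,306.61 = $73.20.
Break-even = $600.00 / $73.20 = 8.20 → 9 months.

9 months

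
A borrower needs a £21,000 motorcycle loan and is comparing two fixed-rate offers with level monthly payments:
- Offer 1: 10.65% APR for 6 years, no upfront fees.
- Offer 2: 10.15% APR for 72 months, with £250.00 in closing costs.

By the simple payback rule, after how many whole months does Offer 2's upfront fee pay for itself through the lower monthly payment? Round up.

Offer 1: monthly rate = 10.65%/12 = 0.0088750; payment = 21,000 × 0.0088750 / (1 − (1+0.0088750)^−72) = £395.96.
Offer 2: at 10.15% the monthly rate is 0.0084583, so the payment is 21,000 × 0.0084583 / (1 − 1.0084583^−72) = £390.63.
Monthly savings = £395.96 − £390.63 = £5.33.
Break-even = £250.00 / £5.33 = 46.90 → 47 months.

47 months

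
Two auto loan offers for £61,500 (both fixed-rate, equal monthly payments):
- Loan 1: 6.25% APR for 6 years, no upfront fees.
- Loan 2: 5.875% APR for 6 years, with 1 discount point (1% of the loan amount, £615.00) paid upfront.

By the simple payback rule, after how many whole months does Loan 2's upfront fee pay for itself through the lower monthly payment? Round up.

57 months

Loan 1: at 6.25% the monthly rate is 0.0052083, so the payment is 61,500 × 0.0052083 / (1 − 1.0052083^−72) = £1,026.51.
Loan 2: monthly rate = 5.875%/12 = 0.0048958; payment = 61,500 × 0.0048958 / (1 − (1+0.0048958)^−72) = £1,015.61.
Monthly savings = £1,026.51 − £1,015.61 = £10.90.
Break-even = £615.00 / £10.90 = 56.42 → 57 months.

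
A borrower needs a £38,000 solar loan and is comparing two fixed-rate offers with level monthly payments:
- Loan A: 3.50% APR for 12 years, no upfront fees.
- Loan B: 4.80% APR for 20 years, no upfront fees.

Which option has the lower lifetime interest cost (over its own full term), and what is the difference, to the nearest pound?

Loan A by £12,593

Loan A: at 3.50% the monthly rate is 0.0029167, so the payment is 38,000 × 0.0029167 / (1 − 1.0029167^−144) = £323.55.
Total interest on Loan A = 144 × £323.55 − £38,000 = £8,591.20.
Loan B: at 4.80% the monthly rate is 0.0040000, so the payment is 38,000 × 0.0040000 / (1 − 1.0040000^−240) = £246.60.
Total interest on Loan B = 240 × £246.60 − £38,000 = £21,184.00.
Loan A is lower by £12,592.80.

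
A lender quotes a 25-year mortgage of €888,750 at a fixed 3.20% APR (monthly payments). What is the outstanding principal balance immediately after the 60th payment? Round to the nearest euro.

With monthly rate i = 3.2%/12 = 0.0026667, the balance after k of n payments is P · [(1+i)^n − (1+i)^k] / [(1+i)^n − 1].
(1+0.0026667)^300 = 2.22317249 and (1+0.0026667)^60 = 1.17326099, so the balance is 888,750 × (2.22317249 − 1.17326099) / (2.22317249 − 1) = €762,859.57.

€762,860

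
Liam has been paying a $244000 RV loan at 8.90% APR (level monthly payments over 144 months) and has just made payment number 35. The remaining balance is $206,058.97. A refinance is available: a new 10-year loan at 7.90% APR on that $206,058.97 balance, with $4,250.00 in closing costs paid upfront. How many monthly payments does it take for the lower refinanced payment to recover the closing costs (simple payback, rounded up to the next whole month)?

Current payment = 244,000 × 8.9%/12 / (1 − (1+0.0074167)^−144) = $2,763.07.
Refinanced payment = 206,058.97 × 0.0065833 / (1 − (1+0.0065833)^−120) = $2,489.19.
Monthly savings = $2,763.07 − $2,489.19 = $273.88.
Break-even = $4,250.00 / $273.88 = 15.52 → 16 months.

16 months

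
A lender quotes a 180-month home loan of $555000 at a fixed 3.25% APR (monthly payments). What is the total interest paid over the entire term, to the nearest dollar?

At 3.25% the monthly rate is 0.0027083, so the payment is 555,000 × 0.0027083 / (1 − 1.0027083^−180) = $3,899.81.
Total paid = 180 × $3,899.81 = $701,965.80; interest = $701,965.80 − $555,000 = $146,965.80.

$146,966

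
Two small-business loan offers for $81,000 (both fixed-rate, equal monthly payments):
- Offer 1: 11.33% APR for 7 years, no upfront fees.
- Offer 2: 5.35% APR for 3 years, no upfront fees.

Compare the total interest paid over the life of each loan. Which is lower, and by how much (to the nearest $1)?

Offer 2 by $29,831

Offer 1: monthly rate = 11.33%/12 = 0.0094417; payment = 81,000 × 0.0094417 / (1 − (1+0.0094417)^−84) = $1,401.01.
Total interest on Offer 1 = 84 × $1,401.01 − $81,000 = $36,684.84.
Offer 2: at 5.35% the monthly rate is 0.0044583, so the payment is 81,000 × 0.0044583 / (1 − 1.0044583^−36) = $2,440.39.
Total interest on Offer 2 = 36 × $2,440.39 − $81,000 = $6,854.04.
Offer 2 is lower by $29,830.80.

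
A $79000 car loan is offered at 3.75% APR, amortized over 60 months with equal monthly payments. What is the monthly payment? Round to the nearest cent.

Monthly rate = 3.75%/12 = 0.0031250; payment = 79,000 × 0.0031250 / (1 − (1+0.0031250)^−60) = $1,446.01.

$1,446.01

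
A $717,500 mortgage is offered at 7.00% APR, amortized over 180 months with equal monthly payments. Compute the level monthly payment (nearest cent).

At 7.00% the monthly rate is 0.0058333, so the payment is 717,500 × 0.0058333 / (1 − 1.0058333^−180) = $6,449.09.

$6,449.09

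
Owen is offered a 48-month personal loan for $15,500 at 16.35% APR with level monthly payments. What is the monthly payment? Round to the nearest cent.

$442.06

Monthly rate = 16.35%/12 = 0.0136250; payment = 15,500 × 0.0136250 / (1 − (1+0.0136250)^−48) = $442.06.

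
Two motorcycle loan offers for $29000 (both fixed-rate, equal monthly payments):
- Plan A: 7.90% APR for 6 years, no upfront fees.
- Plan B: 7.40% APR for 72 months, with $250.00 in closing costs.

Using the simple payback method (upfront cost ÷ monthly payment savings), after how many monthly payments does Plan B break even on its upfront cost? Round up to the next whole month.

Plan A: monthly rate = 7.9%/12 = 0.0065833; payment = 29,000 × 0.0065833 / (1 − (1+0.0065833)^−72) = $507.05.
Plan B: at 7.40% the monthly rate is 0.0061667, so the payment is 29,000 × 0.0061667 / (1 − 1.0061667^−72) = $500.01.
Monthly savings = $507.05 − $500.01 = $7.04.
Break-even = $250.00 / $7.04 = 35.51 → 36 months.

36 months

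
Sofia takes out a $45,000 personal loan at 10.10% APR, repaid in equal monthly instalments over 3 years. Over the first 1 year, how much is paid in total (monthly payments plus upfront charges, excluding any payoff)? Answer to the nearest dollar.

$17,450

Monthly rate = 10.1%/12 = 0.0084167; payment = 45,000 × 0.0084167 / (1 − (1+0.0084167)^−36) = $1,454.14.
Total outlay = 12 × $1,454.14 = $17,449.68.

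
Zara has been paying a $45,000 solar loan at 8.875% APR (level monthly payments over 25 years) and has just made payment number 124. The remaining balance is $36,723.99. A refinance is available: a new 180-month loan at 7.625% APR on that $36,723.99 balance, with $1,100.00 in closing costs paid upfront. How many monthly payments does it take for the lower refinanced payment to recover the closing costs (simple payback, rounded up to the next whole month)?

36 months

Current payment = 45,000 × 8.875%/12 / (1 − (1+0.0073958)^−300) = $373.79.
Refinanced payment = 36,723.99 × 0.0063542 / (1 − (1+0.0063542)^−180) = $343.05.
Monthly savings = $373.79 − $343.05 = $30.74.
Break-even = $1,100.00 / $30.74 = 35.78 → 36 months.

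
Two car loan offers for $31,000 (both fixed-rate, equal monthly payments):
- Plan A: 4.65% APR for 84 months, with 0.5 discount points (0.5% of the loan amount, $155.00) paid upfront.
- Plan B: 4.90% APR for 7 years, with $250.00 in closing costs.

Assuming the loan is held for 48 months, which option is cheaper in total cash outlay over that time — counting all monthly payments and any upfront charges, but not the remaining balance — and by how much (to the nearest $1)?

Plan A: at 4.65% the monthly rate is 0.0038750, so the payment is 31,000 × 0.0038750 / (1 − 1.0038750^−84) = $433.07.
Plan B: monthly rate = 4.9%/12 = 0.0040833; payment = 31,000 × 0.0040833 / (1 − (1+0.0040833)^−84) = $436.70.
Over 48 months: Plan A costs 48 × $433.07 + $155.00 = $20,942.36; Plan B costs 48 × $436.70 + $250.00 = $21,211.60.
Plan A is cheaper by $21,211.60 − $20,942.36 = $269.24.

Plan A by $269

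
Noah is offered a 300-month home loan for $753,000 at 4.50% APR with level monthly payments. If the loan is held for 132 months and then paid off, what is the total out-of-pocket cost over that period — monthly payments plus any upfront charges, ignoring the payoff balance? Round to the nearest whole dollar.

$552,475

At 4.50% the monthly rate is 0.0037500, so the payment is 753,000 × 0.0037500 / (1 − 1.0037500^−300) = $4,185.42.
Total outlay = 132 × $4,185.42 = $552,475.44.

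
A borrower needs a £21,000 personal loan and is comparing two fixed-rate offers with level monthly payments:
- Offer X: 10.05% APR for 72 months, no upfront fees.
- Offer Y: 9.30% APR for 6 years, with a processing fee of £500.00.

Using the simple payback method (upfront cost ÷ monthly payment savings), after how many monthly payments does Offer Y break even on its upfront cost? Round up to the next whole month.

Offer X: monthly rate = 10.05%/12 = 0.0083750; payment = 21,000 × 0.0083750 / (1 − (1+0.0083750)^−72) = £389.57.
Offer Y: at 9.30% the monthly rate is 0.0077500, so the payment is 21,000 × 0.0077500 / (1 − 1.0077500^−72) = £381.67.
Monthly savings = £389.57 − £381.67 = £7.90.
Break-even = £500.00 / £7.90 = 63.29 → 64 months.

64 months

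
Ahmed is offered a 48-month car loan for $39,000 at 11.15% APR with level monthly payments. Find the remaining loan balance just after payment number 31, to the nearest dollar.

With monthly rate i = 11.15%/12 = 0.0092917, the balance after k of n payments is P · [(1+i)^n − (1+i)^k] / [(1+i)^n − 1].
(1+0.0092917)^48 = 1.55883805 and (1+0.0092917)^31 = 1.33204014, so the balance is 39,000 × (1.55883805 − 1.33204014) / (1.55883805 − 1) = $15,827.70.

$15,828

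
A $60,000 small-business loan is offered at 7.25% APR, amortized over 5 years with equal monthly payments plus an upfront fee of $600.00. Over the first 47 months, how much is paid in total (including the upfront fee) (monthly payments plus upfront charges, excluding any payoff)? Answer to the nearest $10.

At 7.25% the monthly rate is 0.0060417, so the payment is 60,000 × 0.0060417 / (1 − 1.0060417^−60) = $1,195.16.
Total outlay = 47 × $1,195.16 + $600.00 = $56,772.52.

$56,770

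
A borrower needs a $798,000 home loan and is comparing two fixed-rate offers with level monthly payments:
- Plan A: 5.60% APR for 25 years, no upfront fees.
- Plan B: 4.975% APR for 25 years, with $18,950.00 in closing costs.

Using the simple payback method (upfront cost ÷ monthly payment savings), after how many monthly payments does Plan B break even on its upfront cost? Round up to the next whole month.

Plan A: at 5.60% the monthly rate is 0.0046667, so the payment is 798,000 × 0.0046667 / (1 − 1.0046667^−300) = $4,948.19.
Plan B: at 4.975% the monthly rate is 0.0041458, so the payment is 798,000 × 0.0041458 / (1 − 1.0041458^−300) = $4,653.41.
Monthly savings = $4,948.19 − $4,653.41 = $294.78.
Break-even = $18,950.00 / $294.78 = 64.29 → 65 months.

65 months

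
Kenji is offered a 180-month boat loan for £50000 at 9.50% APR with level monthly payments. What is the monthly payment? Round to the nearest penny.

£522.11

Monthly rate = 9.5%/12 = 0.0079167; payment = 50,000 × 0.0079167 / (1 − (1+0.0079167)^−180) = £522.11.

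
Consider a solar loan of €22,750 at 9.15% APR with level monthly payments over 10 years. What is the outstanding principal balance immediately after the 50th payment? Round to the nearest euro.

€15,687

With monthly rate i = 9.15%/12 = 0.0076250, the balance after k of n payments is P · [(1+i)^n − (1+i)^k] / [(1+i)^n − 1].
(1+0.0076250)^120 = 2.48812445 and (1+0.0076250)^50 = 1.46199776, so the balance is 22,750 × (2.48812445 − 1.46199776) / (2.48812445 − 1) = €15,687.12.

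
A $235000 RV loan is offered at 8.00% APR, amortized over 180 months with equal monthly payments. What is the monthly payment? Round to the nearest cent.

$2,245.78

Monthly rate = 8%/12 = 0.0066667; payment = 235,000 × 0.0066667 / (1 − (1+0.0066667)^−180) = $2,245.78.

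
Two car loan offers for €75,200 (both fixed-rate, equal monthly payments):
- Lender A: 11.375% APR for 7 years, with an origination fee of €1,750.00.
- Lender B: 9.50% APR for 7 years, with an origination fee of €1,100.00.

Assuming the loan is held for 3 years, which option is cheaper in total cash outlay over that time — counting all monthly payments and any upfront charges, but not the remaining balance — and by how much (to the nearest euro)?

Lender B by €3,293

Lender A: at 11.375% the monthly rate is 0.0094792, so the payment is 75,200 × 0.0094792 / (1 − 1.0094792^−84) = €1,302.48.
Lender B: monthly rate = 9.5%/12 = 0.0079167; payment = 75,200 × 0.0079167 / (1 − (1+0.0079167)^−84) = €1,229.07.
Over 36 months: Lender A costs 36 × €1,302.48 + €1,750.00 = €48,639.28; Lender B costs 36 × €1,229.07 + €1,100.00 = €45,346.52.
Lender B is cheaper by €48,639.28 − €45,346.52 = €3,292.76.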